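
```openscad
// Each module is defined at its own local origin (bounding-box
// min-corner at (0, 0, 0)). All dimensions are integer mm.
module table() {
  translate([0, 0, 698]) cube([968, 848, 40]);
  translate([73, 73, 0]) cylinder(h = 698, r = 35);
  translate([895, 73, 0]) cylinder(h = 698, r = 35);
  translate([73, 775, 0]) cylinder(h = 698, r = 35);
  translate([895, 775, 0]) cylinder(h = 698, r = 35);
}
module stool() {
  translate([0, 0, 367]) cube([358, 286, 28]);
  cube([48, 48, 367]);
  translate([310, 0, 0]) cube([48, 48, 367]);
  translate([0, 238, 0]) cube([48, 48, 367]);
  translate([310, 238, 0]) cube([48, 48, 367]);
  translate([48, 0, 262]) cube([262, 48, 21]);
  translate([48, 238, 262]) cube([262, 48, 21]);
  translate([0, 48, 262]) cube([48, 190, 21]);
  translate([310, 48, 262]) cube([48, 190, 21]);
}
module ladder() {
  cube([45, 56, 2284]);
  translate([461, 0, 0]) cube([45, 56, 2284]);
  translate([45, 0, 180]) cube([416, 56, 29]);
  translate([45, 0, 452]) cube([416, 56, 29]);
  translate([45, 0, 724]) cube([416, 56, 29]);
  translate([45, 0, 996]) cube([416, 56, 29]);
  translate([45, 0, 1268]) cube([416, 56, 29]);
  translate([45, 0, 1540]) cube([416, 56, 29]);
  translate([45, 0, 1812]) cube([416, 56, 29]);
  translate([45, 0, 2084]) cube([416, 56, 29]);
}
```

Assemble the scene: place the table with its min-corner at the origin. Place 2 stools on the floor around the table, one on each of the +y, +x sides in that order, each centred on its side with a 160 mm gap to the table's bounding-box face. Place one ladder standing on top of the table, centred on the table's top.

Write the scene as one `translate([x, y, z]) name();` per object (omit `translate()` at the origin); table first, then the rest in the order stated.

table();
translate([305, 1008, 0]) stool();
translate([1128, 281, 0]) stool();
translate([231, 396, 738]) ladder();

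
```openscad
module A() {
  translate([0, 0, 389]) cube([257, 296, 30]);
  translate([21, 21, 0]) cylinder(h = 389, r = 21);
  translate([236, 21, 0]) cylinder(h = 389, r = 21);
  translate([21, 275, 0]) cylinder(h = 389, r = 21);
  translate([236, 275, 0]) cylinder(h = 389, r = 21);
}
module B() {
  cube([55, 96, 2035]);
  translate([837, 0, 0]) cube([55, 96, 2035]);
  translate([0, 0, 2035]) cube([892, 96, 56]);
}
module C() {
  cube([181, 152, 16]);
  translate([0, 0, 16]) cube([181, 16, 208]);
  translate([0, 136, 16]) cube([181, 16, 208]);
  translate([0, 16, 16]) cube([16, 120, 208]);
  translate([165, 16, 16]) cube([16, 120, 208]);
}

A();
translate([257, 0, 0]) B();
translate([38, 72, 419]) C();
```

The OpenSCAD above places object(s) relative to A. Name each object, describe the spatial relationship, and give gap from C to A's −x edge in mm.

The open box's min-x is at 38; the stool's min-x is 0; gap = 38 mm.

A is a stool. B is a door frame. C is an open box. The door frame is against the stool's +x side, with their −y faces flush. The open box is on top of the stool, centred. The gap from the open box to the stool's −x edge is 38 mm.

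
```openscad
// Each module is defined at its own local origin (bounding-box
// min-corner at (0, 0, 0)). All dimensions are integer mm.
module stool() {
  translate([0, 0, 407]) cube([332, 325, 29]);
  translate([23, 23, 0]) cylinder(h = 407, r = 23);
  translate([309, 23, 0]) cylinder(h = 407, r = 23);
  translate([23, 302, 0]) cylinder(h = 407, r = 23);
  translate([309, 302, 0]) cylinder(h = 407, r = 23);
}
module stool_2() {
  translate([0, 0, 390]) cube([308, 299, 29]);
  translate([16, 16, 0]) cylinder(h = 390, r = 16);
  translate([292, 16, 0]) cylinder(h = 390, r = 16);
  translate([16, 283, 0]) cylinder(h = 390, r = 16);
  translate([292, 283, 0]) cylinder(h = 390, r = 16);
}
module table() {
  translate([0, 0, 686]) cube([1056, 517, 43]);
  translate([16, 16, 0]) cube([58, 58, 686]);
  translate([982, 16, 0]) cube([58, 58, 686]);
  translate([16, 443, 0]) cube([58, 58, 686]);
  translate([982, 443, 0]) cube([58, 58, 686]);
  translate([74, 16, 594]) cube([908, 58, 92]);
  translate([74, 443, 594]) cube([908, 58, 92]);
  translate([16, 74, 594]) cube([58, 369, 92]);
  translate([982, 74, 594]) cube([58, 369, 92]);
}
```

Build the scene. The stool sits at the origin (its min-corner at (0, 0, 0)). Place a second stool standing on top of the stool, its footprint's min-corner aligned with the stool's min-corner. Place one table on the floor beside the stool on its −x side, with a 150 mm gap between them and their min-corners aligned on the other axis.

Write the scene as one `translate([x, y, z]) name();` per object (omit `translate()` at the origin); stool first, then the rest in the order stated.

stool();
translate([0, 0, 436]) stool_2();
translate([-1206, 0, 0]) table();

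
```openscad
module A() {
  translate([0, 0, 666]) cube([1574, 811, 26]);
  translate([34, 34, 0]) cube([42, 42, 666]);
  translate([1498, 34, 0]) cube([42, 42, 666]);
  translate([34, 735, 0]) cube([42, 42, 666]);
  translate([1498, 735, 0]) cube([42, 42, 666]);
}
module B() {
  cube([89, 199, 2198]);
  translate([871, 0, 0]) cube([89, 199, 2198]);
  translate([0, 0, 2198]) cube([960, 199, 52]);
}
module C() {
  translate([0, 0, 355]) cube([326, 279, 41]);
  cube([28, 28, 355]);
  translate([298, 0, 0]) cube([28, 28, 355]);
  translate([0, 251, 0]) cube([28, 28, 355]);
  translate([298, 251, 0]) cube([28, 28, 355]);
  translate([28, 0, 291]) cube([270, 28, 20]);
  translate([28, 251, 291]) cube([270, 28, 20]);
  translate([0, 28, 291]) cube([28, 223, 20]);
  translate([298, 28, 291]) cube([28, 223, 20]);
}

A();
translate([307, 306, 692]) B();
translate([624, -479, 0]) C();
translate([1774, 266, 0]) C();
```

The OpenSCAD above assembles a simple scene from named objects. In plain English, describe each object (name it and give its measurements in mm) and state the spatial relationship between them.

A is a rectangular dining table. The top is 1574×811×26 mm with its upper surface at z = 692 mm. It stands on four 42×42 mm square legs, each inset 34 mm from the nearest pair of top edges, running from the floor to the underside of the top.

B is a door frame. The clear opening is 782 mm wide and 2198 mm high. Two 89 mm wide jambs, 199 mm deep, stand either side of the opening from the floor to the top of the opening. A 52 mm thick head sits across the top of both jambs, spanning the full outside width of the frame.

C is a four-legged stool. The seat is a 326×279×41 mm slab whose top surface is at z = 396 mm; four square legs, each 28×28 mm in cross-section, run from the floor (z = 0) to the underside of the seat, each flush with a corner of the seat. Four stretchers, 28 mm wide and 20 mm tall, connect adjacent legs with their undersides at z = 291 mm, each running between the inner faces of the legs it joins and aligned with the legs' outer faces on the other axis.

The door frame is on top of the table, centred. Two stools sit around the table at the −y, +x sides.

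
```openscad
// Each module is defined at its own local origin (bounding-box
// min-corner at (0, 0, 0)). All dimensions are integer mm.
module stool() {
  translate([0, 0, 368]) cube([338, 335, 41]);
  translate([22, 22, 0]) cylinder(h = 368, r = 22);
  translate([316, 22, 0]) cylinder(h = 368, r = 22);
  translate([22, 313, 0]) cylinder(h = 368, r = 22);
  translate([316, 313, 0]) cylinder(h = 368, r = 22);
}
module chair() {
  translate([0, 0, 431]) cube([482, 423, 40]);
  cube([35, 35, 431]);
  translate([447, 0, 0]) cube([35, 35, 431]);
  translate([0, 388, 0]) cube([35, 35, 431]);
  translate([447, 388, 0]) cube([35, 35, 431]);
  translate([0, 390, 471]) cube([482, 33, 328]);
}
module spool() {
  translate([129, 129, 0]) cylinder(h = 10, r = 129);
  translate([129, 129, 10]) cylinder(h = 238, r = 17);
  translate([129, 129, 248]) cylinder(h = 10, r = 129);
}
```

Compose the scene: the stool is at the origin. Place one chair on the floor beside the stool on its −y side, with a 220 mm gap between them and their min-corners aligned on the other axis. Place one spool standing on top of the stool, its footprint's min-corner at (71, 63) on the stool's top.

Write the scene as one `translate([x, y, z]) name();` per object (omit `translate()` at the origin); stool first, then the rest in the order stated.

stool();
translate([0, -643, 0]) chair();
translate([71, 63, 409]) spool();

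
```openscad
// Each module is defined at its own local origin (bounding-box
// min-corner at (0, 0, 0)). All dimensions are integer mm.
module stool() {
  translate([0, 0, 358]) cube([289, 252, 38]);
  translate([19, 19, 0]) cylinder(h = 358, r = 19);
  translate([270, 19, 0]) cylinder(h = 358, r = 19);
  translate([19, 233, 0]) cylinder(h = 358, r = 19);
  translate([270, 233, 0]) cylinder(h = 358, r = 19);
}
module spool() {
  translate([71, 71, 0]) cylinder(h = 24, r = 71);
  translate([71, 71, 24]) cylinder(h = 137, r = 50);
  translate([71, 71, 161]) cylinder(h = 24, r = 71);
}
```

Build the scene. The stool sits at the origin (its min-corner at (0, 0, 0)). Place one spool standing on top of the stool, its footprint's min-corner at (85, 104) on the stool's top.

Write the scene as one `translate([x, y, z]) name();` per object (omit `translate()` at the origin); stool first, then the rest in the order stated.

stool();
translate([85, 104, 396]) spool();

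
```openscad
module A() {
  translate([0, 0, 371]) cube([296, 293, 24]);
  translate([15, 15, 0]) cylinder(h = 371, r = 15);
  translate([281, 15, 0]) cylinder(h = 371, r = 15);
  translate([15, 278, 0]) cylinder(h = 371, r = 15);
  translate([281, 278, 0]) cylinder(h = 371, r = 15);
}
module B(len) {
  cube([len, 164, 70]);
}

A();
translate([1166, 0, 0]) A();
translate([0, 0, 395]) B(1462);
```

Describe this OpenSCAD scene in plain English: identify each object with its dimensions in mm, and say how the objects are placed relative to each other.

A is a four-legged stool. The seat is 296×293 mm, 24 mm thick, top at z = 395 mm. It stands on four round legs, each 30 mm in diameter, from z = 0 to the seat underside, each leg's axis is inset half a diameter from the nearest pair of seat edges (so the leg's bounding box is flush with the corner).

B is a rectangular beam 1462 mm long (x), 164 mm deep (y), 70 mm thick (z).

The beam spans the tops of two stools placed 870 mm apart, resting at z = 395 mm.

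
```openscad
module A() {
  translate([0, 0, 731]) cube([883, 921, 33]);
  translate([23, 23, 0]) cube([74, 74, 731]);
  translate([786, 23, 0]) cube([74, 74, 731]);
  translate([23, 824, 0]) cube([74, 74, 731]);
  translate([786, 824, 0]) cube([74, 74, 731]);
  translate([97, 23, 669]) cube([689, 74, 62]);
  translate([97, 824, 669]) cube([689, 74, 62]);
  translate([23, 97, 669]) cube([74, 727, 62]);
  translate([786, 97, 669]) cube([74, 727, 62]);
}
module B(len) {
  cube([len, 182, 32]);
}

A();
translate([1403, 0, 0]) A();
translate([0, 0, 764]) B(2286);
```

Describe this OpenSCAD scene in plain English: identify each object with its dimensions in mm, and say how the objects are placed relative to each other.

A is a table: top 883 mm (x) × 921 mm (y), 33 mm thick, upper face at z = 764 mm, on four 74×74 mm square legs, each inset 23 mm from the nearest pair of top edges, running from z = 0 to the bottom of the top. Four apron rails, 74 mm thick and 62 mm tall, run between adjacent legs with their top edges flush with the underside of the top and their outer faces flush with the legs' outer faces.

B is a rectangular beam 2286 mm long (x), 182 mm deep (y), 32 mm thick (z).

The beam spans the tops of two tables placed 520 mm apart, resting at z = 764 mm.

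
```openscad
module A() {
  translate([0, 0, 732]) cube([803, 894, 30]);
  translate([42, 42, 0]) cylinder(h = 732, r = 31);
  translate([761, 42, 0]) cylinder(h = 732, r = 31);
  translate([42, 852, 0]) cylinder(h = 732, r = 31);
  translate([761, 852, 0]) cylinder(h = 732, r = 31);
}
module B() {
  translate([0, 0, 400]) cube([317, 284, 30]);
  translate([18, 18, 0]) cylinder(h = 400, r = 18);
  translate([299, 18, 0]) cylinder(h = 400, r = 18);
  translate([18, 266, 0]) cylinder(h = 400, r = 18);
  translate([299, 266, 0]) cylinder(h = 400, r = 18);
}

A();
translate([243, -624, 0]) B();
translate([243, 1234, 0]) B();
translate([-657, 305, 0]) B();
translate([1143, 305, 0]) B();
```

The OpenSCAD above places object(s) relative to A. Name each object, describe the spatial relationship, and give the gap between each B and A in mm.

A is a table. B is a stool. Four stools sit around the table at the −y, +y, −x, +x sides. The gap between each stool and the table is 340 mm.

Each stool's nearest face is 340 mm from the table's bounding box.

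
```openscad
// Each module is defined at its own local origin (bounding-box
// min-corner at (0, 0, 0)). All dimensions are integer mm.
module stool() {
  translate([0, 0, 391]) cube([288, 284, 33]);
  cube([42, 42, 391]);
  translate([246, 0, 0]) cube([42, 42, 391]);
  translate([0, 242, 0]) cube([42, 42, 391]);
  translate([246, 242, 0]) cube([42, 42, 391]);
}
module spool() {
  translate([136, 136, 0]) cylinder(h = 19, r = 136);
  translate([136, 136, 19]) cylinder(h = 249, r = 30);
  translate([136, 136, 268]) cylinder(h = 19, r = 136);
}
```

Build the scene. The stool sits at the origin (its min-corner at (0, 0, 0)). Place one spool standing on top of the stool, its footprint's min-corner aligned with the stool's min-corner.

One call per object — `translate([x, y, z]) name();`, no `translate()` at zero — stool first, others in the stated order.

stool();
translate([0, 0, 424]) spool();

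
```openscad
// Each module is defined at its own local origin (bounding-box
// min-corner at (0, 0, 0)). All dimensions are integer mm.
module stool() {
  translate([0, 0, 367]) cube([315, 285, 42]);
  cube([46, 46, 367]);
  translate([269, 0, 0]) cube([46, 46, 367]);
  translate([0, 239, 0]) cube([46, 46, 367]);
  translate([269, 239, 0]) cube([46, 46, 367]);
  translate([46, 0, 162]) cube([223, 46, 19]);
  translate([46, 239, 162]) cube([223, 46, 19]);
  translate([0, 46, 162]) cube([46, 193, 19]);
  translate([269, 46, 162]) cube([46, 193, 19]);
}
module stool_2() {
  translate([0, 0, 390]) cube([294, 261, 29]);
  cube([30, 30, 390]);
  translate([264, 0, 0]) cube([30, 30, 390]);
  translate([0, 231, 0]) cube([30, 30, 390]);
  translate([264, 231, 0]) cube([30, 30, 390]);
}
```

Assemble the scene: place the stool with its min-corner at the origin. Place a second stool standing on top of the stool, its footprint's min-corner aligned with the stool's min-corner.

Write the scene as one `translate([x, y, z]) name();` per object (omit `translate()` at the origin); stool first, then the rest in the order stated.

stool();
translate([0, 0, 409]) stool_2();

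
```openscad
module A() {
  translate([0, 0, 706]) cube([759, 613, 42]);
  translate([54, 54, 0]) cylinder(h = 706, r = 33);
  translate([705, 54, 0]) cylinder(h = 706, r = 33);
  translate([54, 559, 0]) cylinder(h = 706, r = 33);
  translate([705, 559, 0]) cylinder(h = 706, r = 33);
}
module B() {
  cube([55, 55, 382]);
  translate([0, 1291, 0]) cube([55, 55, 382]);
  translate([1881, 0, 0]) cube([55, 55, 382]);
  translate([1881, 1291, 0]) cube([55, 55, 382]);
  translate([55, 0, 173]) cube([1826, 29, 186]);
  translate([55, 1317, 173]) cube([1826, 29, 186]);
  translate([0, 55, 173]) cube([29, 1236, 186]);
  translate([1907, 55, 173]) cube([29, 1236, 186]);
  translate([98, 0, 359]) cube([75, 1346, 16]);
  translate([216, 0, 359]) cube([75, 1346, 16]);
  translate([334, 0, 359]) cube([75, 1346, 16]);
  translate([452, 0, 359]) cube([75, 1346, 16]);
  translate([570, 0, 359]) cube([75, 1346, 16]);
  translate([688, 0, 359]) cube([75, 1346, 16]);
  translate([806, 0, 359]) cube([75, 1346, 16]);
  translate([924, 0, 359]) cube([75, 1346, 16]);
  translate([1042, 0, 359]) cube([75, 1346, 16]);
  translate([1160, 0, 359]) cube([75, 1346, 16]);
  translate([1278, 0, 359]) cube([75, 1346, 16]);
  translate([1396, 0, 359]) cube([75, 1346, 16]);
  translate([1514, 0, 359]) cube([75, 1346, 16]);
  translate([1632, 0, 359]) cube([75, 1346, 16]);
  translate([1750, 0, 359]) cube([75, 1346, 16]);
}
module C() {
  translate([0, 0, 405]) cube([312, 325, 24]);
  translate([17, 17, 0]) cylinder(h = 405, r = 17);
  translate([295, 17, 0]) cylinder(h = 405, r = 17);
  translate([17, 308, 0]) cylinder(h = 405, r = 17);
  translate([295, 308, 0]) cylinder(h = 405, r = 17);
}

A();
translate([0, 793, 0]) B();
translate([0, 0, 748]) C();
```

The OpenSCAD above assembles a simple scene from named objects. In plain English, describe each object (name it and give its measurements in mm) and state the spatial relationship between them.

A is a table: top 759 mm (x) × 613 mm (y), 42 mm thick, upper face at z = 748 mm, on four round legs of 66 mm diameter, each leg's bounding box inset 21 mm from the nearest pair of top edges, running from z = 0 to the bottom of the top.

B is a bed frame 1936 mm long (x) by 1346 mm wide (y). Four 55×55 mm corner posts, 382 mm tall, at the corners of the footprint. Four rails of 29 mm thickness and 186 mm height run between adjacent posts with their undersides at z = 173 mm, their outer faces flush with the outside of the frame (the two x-running rails run between the posts' inner faces; the two y-running rails run between the posts' inner faces). 15 slats, each 75 mm wide (x) and 16 mm thick, lie across the top of the two x-running rails, running the full 1346 mm width of the frame in y; the slats are evenly spaced along x between the inner faces of the end posts with equal gaps (rounded down to the nearest mm) at the −x end and between each pair — any rounding remainder accumulates at the +x end.

C is a four-legged stool. The seat is a 312×325×24 mm slab whose top surface is at z = 429 mm; four round legs, each 34 mm in diameter, run from the floor (z = 0) to the underside of the seat, each leg's axis is inset half a diameter from the nearest pair of seat edges (so the leg's bounding box is flush with the corner).

The bed frame is on the floor beside the table on its +y side. The stool is on top of the table.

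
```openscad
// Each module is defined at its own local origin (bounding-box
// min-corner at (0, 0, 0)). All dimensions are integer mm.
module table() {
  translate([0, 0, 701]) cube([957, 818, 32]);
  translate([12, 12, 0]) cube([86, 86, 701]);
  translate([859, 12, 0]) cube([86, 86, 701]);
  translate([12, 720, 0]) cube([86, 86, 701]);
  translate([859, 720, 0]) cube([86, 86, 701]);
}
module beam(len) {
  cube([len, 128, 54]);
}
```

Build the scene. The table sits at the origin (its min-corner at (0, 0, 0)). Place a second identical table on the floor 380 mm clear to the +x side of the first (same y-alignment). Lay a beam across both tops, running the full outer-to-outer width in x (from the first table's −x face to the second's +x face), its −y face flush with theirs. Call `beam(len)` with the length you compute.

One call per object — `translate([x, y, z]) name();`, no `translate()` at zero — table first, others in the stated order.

table();
translate([1337, 0, 0]) table();
translate([0, 0, 733]) beam(2294);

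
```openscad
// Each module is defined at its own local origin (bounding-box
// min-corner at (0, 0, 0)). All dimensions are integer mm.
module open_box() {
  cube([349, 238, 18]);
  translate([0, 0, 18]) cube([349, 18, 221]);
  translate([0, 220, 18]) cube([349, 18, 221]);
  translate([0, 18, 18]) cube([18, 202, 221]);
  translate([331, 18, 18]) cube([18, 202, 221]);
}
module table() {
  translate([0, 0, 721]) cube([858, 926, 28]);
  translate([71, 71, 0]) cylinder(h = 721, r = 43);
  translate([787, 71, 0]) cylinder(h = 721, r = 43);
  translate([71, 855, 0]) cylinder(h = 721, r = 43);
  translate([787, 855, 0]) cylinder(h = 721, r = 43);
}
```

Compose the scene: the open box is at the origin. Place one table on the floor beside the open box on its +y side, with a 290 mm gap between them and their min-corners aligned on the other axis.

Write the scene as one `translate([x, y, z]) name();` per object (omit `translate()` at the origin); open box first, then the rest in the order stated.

open_box();
translate([0, 528, 0]) table();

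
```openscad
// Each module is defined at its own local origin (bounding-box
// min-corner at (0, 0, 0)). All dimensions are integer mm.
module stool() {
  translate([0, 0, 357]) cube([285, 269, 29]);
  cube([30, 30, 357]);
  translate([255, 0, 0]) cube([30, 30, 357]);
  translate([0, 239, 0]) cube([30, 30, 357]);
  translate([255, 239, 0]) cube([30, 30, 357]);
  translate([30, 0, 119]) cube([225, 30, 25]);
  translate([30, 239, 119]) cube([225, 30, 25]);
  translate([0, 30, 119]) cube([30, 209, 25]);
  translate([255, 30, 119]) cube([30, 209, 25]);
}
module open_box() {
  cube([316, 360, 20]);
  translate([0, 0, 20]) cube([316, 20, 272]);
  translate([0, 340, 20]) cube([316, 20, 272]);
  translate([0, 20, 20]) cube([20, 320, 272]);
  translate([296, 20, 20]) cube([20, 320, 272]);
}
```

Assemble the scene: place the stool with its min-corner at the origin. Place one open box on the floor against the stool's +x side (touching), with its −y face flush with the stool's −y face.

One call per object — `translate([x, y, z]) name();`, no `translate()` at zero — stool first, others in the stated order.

stool();
translate([285, 0, 0]) open_box();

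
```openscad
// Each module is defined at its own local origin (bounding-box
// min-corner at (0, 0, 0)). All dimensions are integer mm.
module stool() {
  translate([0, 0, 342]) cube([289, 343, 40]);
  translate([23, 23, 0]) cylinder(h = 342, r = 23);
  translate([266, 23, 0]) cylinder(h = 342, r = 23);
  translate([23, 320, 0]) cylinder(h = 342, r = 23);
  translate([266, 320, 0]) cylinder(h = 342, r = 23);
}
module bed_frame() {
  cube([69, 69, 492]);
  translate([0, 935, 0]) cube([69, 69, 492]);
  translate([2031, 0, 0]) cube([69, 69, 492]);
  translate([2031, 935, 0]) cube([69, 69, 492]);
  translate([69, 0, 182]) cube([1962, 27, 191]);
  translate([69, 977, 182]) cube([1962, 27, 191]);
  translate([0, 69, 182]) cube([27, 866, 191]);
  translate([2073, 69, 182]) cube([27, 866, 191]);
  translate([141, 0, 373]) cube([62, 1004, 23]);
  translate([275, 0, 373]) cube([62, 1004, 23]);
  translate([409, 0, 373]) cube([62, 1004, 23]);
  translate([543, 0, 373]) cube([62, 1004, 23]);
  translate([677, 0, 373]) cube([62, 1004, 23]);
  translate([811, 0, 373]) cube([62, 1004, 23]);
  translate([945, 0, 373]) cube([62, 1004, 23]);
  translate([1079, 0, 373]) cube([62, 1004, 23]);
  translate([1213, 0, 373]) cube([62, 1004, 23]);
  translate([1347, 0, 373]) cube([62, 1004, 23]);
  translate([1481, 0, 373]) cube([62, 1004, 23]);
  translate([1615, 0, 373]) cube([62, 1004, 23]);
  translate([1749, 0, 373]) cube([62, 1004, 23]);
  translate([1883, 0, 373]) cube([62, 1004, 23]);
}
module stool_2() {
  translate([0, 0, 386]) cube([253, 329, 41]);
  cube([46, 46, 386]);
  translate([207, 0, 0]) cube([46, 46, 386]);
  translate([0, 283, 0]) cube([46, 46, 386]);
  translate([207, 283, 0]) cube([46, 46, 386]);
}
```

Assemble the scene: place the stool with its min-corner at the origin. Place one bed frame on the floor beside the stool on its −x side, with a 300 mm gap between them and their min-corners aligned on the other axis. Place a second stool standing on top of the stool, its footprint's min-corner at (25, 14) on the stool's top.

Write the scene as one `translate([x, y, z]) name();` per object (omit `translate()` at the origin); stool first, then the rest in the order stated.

stool();
translate([-2400, 0, 0]) bed_frame();
translate([25, 14, 382]) stool_2();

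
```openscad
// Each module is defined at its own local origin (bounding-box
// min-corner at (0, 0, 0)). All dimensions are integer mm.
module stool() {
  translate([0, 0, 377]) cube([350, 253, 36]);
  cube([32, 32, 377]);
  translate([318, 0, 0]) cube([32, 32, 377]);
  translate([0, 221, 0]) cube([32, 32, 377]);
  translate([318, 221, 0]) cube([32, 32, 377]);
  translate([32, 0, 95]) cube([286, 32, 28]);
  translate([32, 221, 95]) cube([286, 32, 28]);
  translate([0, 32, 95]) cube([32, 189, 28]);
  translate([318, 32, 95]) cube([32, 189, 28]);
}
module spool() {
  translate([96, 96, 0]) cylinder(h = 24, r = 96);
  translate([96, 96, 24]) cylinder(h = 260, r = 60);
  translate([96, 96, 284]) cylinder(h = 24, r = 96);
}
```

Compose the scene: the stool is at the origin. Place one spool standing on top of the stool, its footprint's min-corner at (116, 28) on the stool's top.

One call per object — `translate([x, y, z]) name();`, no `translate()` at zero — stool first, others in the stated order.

stool();
translate([116, 28, 413]) spool();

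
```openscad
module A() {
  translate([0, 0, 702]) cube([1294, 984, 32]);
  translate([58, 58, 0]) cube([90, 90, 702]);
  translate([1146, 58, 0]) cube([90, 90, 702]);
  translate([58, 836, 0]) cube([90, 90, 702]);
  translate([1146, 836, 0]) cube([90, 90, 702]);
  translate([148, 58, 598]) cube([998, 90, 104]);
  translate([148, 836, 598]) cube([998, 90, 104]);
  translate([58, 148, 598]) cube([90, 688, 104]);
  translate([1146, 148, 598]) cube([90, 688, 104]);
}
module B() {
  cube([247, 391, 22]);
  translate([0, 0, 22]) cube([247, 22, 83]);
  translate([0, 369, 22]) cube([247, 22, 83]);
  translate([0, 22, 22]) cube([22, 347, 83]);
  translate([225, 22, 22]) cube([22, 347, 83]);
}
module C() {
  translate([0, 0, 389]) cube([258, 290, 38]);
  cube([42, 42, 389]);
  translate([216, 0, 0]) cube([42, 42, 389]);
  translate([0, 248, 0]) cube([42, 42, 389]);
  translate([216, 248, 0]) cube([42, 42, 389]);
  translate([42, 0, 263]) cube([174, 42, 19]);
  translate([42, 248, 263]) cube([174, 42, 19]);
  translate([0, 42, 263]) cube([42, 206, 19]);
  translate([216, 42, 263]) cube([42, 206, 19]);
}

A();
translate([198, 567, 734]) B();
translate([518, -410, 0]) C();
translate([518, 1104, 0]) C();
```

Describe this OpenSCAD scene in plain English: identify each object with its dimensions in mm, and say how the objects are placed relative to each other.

A is a table with a 1294×984 mm rectangular top, 32 mm thick, top surface at z = 734 mm, supported by four 90×90 mm square legs, each inset 58 mm from the nearest pair of top edges, running from the floor. Four apron rails, 90 mm thick and 104 mm tall, run between adjacent legs with their top edges flush with the underside of the top and their outer faces flush with the legs' outer faces.

B is an open storage box with external size 247×391×105 mm and wall thickness 22 mm (the base is also 22 mm thick). The base covers the whole footprint; the four walls stand on the base, with the y-facing walls full-width and the x-facing walls fitting between their inner faces.

C is a four-legged stool. The seat is a 258×290×38 mm slab whose top surface is at z = 427 mm; four square legs, each 42×42 mm in cross-section, run from the floor (z = 0) to the underside of the seat, each flush with a corner of the seat. Four stretchers, 42 mm wide and 19 mm tall, connect adjacent legs with their undersides at z = 263 mm, each running between the inner faces of the legs it joins and aligned with the legs' outer faces on the other axis.

The open box is on top of the table. Two stools sit around the table at the −y, +y sides.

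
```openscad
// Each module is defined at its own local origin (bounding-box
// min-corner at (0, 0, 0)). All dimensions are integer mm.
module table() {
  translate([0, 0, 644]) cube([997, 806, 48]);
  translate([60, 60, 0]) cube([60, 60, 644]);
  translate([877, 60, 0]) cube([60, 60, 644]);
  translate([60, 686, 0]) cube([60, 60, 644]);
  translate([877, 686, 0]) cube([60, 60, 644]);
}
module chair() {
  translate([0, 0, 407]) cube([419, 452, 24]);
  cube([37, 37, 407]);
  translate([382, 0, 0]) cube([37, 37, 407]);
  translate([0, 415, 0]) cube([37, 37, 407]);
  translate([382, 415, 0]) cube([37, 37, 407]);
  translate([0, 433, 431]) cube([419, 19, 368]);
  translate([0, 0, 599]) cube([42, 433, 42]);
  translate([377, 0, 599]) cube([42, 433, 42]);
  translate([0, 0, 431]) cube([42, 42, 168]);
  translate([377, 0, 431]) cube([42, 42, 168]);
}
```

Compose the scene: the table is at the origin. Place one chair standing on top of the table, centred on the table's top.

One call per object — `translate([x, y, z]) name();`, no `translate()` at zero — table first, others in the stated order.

table();
translate([289, 177, 692]) chair();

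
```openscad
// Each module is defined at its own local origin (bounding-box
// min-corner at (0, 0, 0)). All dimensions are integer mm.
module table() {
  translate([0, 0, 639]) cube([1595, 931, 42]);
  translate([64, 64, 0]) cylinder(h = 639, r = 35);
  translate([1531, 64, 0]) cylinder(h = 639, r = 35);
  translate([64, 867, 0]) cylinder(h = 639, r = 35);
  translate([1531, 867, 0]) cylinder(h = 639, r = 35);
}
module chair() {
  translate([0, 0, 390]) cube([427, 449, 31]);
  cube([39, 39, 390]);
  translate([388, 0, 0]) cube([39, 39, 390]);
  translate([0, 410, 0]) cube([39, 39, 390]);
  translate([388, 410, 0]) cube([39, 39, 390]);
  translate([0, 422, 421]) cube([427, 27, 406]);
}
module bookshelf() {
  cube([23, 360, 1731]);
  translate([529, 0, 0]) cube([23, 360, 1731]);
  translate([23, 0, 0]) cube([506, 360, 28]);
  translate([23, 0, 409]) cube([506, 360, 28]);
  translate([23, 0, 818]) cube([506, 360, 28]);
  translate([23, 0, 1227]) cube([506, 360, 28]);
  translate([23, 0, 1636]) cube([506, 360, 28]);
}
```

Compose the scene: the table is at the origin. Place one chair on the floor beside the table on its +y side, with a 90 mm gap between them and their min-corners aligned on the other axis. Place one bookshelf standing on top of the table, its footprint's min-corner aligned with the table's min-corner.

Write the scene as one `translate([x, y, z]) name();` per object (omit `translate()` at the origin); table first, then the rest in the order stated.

table();
translate([0, 1021, 0]) chair();
translate([0, 0, 681]) bookshelf();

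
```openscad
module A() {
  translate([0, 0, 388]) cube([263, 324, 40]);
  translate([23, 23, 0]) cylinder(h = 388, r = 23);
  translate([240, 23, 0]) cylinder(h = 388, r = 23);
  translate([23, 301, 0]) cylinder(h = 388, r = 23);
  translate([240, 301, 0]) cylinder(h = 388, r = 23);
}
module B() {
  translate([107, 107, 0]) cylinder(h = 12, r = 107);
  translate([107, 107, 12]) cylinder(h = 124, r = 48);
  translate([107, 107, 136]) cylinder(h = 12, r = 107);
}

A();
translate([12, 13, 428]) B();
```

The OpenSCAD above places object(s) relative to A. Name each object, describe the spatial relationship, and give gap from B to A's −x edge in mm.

The spool's min-x is at 12; the stool's min-x is 0; gap = 12 mm.

A is a stool. B is a spool. The spool is on top of the stool. The gap from the spool to the stool's −x edge is 12 mm.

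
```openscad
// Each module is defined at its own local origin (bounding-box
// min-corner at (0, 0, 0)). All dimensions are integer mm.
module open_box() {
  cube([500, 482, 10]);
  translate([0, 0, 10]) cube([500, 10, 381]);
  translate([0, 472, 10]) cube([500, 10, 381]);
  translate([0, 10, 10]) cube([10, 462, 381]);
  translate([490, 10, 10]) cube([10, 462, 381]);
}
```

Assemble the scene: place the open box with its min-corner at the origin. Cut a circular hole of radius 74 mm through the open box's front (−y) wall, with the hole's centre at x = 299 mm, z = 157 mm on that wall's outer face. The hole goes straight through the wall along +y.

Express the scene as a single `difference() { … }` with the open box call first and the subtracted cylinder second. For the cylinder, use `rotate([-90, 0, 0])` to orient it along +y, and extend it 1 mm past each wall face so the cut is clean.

difference() {
  open_box();
  translate([299, -1, 157]) rotate([-90, 0, 0]) cylinder(h = 12, r = 74);
}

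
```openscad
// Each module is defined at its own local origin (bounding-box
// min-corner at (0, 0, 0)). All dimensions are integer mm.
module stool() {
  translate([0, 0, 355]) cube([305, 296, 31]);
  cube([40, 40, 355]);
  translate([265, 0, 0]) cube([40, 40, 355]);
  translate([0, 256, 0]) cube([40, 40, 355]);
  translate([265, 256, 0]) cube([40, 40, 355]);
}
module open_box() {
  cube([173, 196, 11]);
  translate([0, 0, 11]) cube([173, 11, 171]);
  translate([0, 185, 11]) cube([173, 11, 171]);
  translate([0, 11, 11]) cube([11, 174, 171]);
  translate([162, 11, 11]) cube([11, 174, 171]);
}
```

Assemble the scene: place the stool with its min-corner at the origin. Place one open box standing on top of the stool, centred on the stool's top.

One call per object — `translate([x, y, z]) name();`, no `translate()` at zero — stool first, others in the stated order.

stool();
translate([66, 50, 386]) open_box();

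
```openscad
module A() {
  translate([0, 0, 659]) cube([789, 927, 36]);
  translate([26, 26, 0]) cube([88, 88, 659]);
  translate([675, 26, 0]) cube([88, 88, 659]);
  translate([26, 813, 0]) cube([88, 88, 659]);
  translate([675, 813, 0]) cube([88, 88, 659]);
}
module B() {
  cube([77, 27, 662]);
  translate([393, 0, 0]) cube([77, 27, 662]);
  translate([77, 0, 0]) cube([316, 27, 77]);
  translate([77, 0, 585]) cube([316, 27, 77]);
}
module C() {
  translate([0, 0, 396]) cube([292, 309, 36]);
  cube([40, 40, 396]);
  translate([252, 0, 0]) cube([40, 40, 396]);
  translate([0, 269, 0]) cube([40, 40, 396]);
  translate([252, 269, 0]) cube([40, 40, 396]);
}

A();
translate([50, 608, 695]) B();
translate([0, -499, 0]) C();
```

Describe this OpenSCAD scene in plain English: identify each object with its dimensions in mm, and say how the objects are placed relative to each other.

A is a rectangular dining table. The top is 789×927×36 mm with its upper surface at z = 695 mm. It stands on four 88×88 mm square legs, each inset 26 mm from the nearest pair of top edges, running from the floor to the underside of the top.

B is a rectangular picture frame lying in the x–z plane (depth along y). The opening is 316 mm wide (x) by 508 mm tall (z), surrounded by a border 77 mm wide on all four sides. The frame is 27 mm deep and is made of two full-height vertical stiles with two horizontal rails fitted between them.

C is a four-legged stool. The seat is a 292×309×36 mm slab whose top surface is at z = 432 mm; four square legs, each 40×40 mm in cross-section, run from the floor (z = 0) to the underside of the seat, each flush with a corner of the seat.

The picture frame is on top of the table. The stool is on the floor beside the table on its −y side.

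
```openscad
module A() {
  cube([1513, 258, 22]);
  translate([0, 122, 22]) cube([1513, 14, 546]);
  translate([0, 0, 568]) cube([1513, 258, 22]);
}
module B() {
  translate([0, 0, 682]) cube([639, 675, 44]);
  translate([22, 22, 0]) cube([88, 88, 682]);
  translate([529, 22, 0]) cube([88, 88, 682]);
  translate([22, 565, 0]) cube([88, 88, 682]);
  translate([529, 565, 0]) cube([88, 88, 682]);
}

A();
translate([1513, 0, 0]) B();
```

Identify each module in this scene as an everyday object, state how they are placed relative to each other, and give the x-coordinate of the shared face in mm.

A is an I-beam. B is a table. The table is against the I-beam's +x side, with their −y faces flush. The x-coordinate of the shared face is 1513 mm.

The I-beam's +x face and the table's −x face are both at x = 1513 mm.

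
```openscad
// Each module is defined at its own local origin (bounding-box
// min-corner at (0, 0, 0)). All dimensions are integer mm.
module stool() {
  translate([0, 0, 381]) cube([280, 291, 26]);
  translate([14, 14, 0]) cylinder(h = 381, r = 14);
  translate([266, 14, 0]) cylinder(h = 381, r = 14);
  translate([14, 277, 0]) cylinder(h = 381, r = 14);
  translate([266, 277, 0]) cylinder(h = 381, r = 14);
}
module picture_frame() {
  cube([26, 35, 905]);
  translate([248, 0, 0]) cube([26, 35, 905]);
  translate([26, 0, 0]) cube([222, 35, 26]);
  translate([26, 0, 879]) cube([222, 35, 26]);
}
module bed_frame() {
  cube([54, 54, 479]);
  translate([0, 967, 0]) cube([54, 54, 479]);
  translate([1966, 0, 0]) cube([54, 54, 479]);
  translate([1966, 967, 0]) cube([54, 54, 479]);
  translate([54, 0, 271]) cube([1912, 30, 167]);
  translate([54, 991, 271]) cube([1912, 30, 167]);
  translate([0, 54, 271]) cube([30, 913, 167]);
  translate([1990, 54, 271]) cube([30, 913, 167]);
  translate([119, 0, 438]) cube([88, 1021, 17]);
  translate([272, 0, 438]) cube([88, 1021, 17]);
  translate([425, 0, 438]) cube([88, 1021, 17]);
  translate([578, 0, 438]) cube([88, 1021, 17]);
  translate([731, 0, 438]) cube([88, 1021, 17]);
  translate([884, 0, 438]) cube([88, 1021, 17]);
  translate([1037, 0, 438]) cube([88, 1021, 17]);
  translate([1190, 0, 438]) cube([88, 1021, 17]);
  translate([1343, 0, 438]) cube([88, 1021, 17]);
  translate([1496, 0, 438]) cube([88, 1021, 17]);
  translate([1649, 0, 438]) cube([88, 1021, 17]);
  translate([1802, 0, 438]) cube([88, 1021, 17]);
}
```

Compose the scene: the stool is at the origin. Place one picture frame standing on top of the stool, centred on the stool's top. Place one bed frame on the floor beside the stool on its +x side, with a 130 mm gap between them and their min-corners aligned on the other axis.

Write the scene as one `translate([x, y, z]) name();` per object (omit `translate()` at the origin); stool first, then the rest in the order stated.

stool();
translate([3, 128, 407]) picture_frame();
translate([410, 0, 0]) bed_frame();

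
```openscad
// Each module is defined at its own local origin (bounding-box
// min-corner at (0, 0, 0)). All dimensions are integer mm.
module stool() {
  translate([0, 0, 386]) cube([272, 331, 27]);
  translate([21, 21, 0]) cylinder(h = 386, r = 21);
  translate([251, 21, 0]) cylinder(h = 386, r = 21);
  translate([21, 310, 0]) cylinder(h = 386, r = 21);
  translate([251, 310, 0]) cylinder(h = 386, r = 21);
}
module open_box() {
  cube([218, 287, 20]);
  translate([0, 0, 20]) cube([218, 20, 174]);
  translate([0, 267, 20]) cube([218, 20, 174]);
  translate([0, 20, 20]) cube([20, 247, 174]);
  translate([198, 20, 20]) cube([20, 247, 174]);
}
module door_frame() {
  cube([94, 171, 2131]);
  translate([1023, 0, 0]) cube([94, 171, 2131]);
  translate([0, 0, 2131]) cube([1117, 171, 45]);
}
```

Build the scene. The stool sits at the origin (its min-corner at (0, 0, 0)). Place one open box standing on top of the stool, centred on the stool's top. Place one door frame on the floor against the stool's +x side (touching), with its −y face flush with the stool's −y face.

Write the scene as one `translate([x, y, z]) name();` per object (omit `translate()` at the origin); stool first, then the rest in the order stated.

stool();
translate([27, 22, 413]) open_box();
translate([272, 0, 0]) door_frame();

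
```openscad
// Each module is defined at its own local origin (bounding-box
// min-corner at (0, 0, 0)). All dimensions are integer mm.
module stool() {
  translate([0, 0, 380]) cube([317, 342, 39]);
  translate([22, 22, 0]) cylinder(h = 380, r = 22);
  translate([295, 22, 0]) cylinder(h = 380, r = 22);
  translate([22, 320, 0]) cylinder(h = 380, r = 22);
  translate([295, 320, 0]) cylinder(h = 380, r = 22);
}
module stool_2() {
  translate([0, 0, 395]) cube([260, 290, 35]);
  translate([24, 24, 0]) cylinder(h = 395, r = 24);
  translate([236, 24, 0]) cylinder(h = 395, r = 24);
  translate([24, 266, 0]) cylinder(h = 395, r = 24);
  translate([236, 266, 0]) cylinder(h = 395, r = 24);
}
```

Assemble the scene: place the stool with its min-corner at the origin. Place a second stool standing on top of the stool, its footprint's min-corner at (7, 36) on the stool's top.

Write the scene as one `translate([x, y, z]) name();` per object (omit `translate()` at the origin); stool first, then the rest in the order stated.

stool();
translate([7, 36, 419]) stool_2();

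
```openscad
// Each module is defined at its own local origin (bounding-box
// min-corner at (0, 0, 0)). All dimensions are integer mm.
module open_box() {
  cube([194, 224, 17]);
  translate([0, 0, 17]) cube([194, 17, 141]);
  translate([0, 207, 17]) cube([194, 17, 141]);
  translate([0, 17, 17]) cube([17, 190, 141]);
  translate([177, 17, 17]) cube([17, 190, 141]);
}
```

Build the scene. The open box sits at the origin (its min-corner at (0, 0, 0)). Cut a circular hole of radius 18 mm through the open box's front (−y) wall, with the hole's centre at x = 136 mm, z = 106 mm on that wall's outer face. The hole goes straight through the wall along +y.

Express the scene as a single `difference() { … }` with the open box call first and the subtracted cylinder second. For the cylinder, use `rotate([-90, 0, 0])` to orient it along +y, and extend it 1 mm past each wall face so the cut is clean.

difference() {
  open_box();
  translate([136, -1, 106]) rotate([-90, 0, 0]) cylinder(h = 19, r = 18);
}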